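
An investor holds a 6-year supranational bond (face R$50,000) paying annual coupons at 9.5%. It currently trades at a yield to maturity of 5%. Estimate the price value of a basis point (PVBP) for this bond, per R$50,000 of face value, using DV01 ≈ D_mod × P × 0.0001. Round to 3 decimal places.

Periodic yield y = 0.05.
  t   CF        PV=CF/(1+0.05)^t    t·PV
  1     4,750.00     4,523.8095     4,523.8095
  2     4,750.00     4,308.3900     8,616.7800
  3     4,750.00     4,103.2286    12,309.6858
  4     4,750.00     3,907.8368    15,631.3470
  5     4,750.00     3,721.7493    18,608.7465
  6    54,750.00    40,855.2930   245,131.7578
  Σ                 61,420.3072   304,822.1266
P = 61,420.3072; D_Mac = 4.96289 yrs; D_mod = 4.72656 yrs.
DV01 ≈ 4.72656 × 61,420.3072 × 0.0001 = 29.030679.

R$29.031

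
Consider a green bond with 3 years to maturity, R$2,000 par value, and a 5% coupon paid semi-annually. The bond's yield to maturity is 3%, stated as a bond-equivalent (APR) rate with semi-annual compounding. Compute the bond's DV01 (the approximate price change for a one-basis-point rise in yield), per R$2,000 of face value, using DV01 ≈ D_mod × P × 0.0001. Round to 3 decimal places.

R$0.589

Periodic yield y = 0.015.
  t   CF        PV=CF/(1+0.015)^t    t·PV
  1        50.00        49.2611        49.2611
  2        50.00        48.5331        97.0662
  3        50.00        47.8158       143.4475
  4        50.00        47.1092       188.4368
  5        50.00        46.4130       232.0651
  6     2,050.00     1,874.8115    11,248.8690
  Σ                  2,113.9437    11,959.1457
P = 2,113.9437; D_Mac = 5.65727 half-year periods = 2.82863 yrs; D_mod = 2.78683 yrs.
DV01 ≈ 2.78683 × 2,113.9437 × 0.0001 = 0.589120.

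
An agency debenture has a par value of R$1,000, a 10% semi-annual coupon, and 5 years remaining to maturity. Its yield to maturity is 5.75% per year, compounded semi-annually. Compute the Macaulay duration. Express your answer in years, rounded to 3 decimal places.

Periodic yield y = 0.02875. Discount each cash flow and weight by its period:
  t   CF        PV=CF/(1+0.02875)^t    t·PV
  1        50.00        48.6027        48.6027
  2        50.00        47.2444        94.4888
  3        50.00        45.9241       137.7722
  4        50.00        44.6407       178.5626
  5        50.00        43.3931       216.9655
  6        50.00        42.1804       253.0825
  7        50.00        41.0016       287.0114
  8        50.00        39.8558       318.8462
  9        50.00        38.7419       348.6775
  10    1,050.00       790.8440     7,908.4399
  Σ                  1,182.4287     9,792.4493
Price P = Σ PV = 1,182.4287.
Macaulay duration = Σ(t·PV) / P = 9,792.4493 / 1,182.4287 = 8.28164 half-year periods.
In years: 8.28164 / 2 = 4.14082 years.

4.141 years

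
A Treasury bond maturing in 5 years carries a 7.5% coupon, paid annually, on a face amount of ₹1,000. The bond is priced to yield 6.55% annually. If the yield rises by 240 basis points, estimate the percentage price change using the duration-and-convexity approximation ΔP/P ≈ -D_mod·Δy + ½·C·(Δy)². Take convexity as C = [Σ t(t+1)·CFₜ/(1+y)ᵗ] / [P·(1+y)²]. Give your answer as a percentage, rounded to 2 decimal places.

-9.20%

With y = 0.0655:
  t   CF        PV=CF/(1+0.0655)^t    t·PV        t(t+1)·PV
  1        75.00        70.3895        70.3895         140.7790
  2        75.00        66.0624       132.1248         396.3744
  3        75.00        62.0013       186.0039         744.0158
  4        75.00        58.1899       232.7595       1,163.7976
  5     1,075.00       782.7827     3,913.9133      23,483.4797
  Σ                  1,039.4257     4,535.1910      25,928.4464
P = 1,039.4257; D_Mac = 4.36317 yrs; D_mod = 4.09495 yrs; C = 21.97233.
Duration effect: -4.09495 × (+0.024) = -0.098279
Convexity effect: 0.5 × 21.97233 × (0.024)² = +0.0063280
ΔP/P ≈ -0.098279 + 0.0063280 = -0.091951 = -9.1951%.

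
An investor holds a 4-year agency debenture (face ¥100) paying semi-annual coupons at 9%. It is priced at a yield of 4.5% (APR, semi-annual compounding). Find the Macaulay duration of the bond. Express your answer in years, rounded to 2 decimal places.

3.49 years

Periodic yield y = 0.0225. Discount each cash flow and weight by its period:
  t   CF        PV=CF/(1+0.0225)^t    t·PV
  1         4.50         4.4010         4.4010
  2         4.50         4.3041         8.6083
  3         4.50         4.2094        12.6283
  4         4.50         4.1168        16.4672
  5         4.50         4.0262        20.1310
  6         4.50         3.9376        23.6257
  7         4.50         3.8510        26.9567
  8       104.50        87.4601       699.6805
  Σ                    116.3062       812.4986
Price P = Σ PV = 116.3062.
Macaulay duration = Σ(t·PV) / P = 812.4986 / 116.3062 = 6.98586 half-year periods.
In years: 6.98586 / 2 = 3.49293 years.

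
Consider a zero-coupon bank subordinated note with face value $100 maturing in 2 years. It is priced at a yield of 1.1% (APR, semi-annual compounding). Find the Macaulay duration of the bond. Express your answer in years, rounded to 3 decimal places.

A zero-coupon bond has a single cash flow at maturity, so its Macaulay duration equals its maturity: 2 years.
(Equivalently: 4 semi-annual periods ÷ 2 = 2 years.)

2.000 years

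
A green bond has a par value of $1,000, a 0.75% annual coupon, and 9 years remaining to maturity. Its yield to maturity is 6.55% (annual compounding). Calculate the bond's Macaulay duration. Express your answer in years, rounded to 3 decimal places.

Periodic yield y = 0.0655. Discount each cash flow and weight by its year:
  t   CF        PV=CF/(1+0.0655)^t    t·PV
  1         7.50         7.0389         7.0389
  2         7.50         6.6062        13.2125
  3         7.50         6.2001        18.6004
  4         7.50         5.8190        23.2760
  5         7.50         5.4613        27.3064
  6         7.50         5.1256        30.7533
  7         7.50         4.8105        33.6733
  8         7.50         4.5147        36.1180
  9     1,007.50       569.1988     5,122.7891
  Σ                    614.7751     5,312.7678
Price P = Σ PV = 614.7751.
Macaulay duration = Σ(t·PV) / P = 5,312.7678 / 614.7751 = 8.64181 years.

8.642 years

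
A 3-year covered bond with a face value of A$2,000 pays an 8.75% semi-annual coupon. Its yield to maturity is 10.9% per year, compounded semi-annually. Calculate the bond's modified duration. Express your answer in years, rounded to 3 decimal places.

2.554 years

Periodic yield y = 0.0545. First find Macaulay duration:
  t   CF        PV=CF/(1+0.0545)^t    t·PV
  1        87.50        82.9777        82.9777
  2        87.50        78.6892       157.3783
  3        87.50        74.6222       223.8667
  4        87.50        70.7655       283.0621
  5        87.50        67.1081       335.5406
  6     2,087.50     1,518.2629     9,109.5774
  Σ                  1,892.4257    10,192.4029
P = 1,892.4257; Macaulay duration = 10,192.4029 / 1,892.4257 = 5.38589 half-year periods = 2.69295 years.
Modified duration = D_Mac / (1 + y) = 2.69295 / 1.0545 = 2.55377 years.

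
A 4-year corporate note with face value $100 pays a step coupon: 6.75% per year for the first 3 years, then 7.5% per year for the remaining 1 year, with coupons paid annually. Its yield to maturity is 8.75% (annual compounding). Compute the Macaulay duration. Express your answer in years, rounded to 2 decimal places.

Periodic yield y = 0.0875. Discount each cash flow and weight by its year:
  t   CF        PV=CF/(1+0.0875)^t    t·PV
  1         6.75         6.2069         6.2069
  2         6.75         5.7075        11.4150
  3         6.75         5.2483        15.7448
  4       107.50        76.8584       307.4336
  Σ                     94.0211       340.8003
Price P = Σ PV = 94.0211.
Macaulay duration = Σ(t·PV) / P = 340.8003 / 94.0211 = 3.62472 years.

3.62 years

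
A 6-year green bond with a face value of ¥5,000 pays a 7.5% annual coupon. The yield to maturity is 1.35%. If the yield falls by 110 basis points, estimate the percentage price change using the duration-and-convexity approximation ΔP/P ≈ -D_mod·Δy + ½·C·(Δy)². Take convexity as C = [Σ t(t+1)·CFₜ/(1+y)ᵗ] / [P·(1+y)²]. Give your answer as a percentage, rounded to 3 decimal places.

With y = 0.0135:
  t   CF        PV=CF/(1+0.0135)^t    t·PV        t(t+1)·PV
  1       375.00       370.0049       370.0049         740.0099
  2       375.00       365.0764       730.1528       2,190.4584
  3       375.00       360.2135     1,080.6406       4,322.5622
  4       375.00       355.4154     1,421.6616       7,108.3082
  5       375.00       350.6812     1,753.4061      10,520.4365
  6     5,375.00     4,959.4778    29,756.8668     208,298.0675
  Σ                  6,760.8693    35,112.7328     233,179.8427
P = 6,760.8693; D_Mac = 5.19352 yrs; D_mod = 5.12434 yrs; C = 33.57693.
Duration effect: -5.12434 × (-0.011) = +0.056368
Convexity effect: 0.5 × 33.57693 × (-0.011)² = +0.0020314
ΔP/P ≈ +0.056368 + 0.0020314 = +0.058399 = +5.8399%.

+5.840%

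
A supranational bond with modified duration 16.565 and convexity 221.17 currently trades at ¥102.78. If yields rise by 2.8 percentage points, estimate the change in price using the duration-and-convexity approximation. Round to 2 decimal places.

-¥38.76

Duration effect: -D_mod·Δy = -16.565 × (+0.028) = -0.463820
Convexity effect: ½·C·(Δy)² = 0.5 × 221.17 × (0.028)² = +0.08669864
ΔP/P ≈ -0.463820 + 0.08669864 = -0.37712136
ΔP ≈ 102.78 × (-0.37712136) = -38.7605333808.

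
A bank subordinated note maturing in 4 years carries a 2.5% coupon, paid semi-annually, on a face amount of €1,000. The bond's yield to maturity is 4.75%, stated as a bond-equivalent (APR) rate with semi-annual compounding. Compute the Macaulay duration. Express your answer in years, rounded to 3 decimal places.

Periodic yield y = 0.02375. Discount each cash flow and weight by its period:
  t   CF        PV=CF/(1+0.02375)^t    t·PV
  1        12.50        12.2100        12.2100
  2        12.50        11.9268        23.8535
  3        12.50        11.6501        34.9502
  4        12.50        11.3798        45.5192
  5        12.50        11.1158        55.5790
  6        12.50        10.8579        65.1475
  7        12.50        10.6060        74.2422
  8     1,012.50       839.1580     6,713.2636
  Σ                    918.9043     7,024.7651
Price P = Σ PV = 918.9043.
Macaulay duration = Σ(t·PV) / P = 7,024.7651 / 918.9043 = 7.64472 half-year periods.
In years: 7.64472 / 2 = 3.82236 years.

3.822 years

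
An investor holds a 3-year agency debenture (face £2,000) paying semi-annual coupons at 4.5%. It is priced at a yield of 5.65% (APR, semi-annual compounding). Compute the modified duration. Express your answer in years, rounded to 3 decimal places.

Periodic yield y = 0.02825. First find Macaulay duration:
  t   CF        PV=CF/(1+0.02825)^t    t·PV
  1        45.00        43.7637        43.7637
  2        45.00        42.5613        85.1226
  3        45.00        41.3920       124.1760
  4        45.00        40.2548       161.0192
  5        45.00        39.1488       195.7442
  6     2,045.00     1,730.2187    10,381.3122
  Σ                  1,937.3393    10,991.1379
P = 1,937.3393; Macaulay duration = 10,991.1379 / 1,937.3393 = 5.67332 half-year periods = 2.83666 years.
Modified duration = D_Mac / (1 + y) = 2.83666 / 1.02825 = 2.75872 years.

2.759 years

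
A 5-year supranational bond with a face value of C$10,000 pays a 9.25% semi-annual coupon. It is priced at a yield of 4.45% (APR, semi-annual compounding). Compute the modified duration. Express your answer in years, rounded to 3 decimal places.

Periodic yield y = 0.02225. First find Macaulay duration:
  t   CF        PV=CF/(1+0.02225)^t    t·PV
  1       462.50       452.4334       452.4334
  2       462.50       442.5858       885.1716
  3       462.50       432.9526     1,298.8579
  4       462.50       423.5291     1,694.1164
  5       462.50       414.3107     2,071.5535
  6       462.50       405.2929     2,431.7575
  7       462.50       396.4714     2,775.3000
  8       462.50       387.8420     3,102.7356
  9       462.50       379.4003     3,414.6027
  10   10,462.50     8,395.8424    83,958.4242
  Σ                 12,130.6606   102,084.9528
P = 12,130.6606; Macaulay duration = 102,084.9528 / 12,130.6606 = 8.41545 half-year periods = 4.20772 years.
Modified duration = D_Mac / (1 + y) = 4.20772 / 1.02225 = 4.11614 years.

4.116 years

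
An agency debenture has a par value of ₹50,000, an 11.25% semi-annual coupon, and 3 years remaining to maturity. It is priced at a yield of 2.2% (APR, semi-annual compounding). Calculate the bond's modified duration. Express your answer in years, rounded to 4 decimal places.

2.6448 years

Periodic yield y = 0.011. First find Macaulay duration:
  t   CF        PV=CF/(1+0.011)^t    t·PV
  1     2,812.50     2,781.8991     2,781.8991
  2     2,812.50     2,751.6312     5,503.2623
  3     2,812.50     2,721.6925     8,165.0776
  4     2,812.50     2,692.0797    10,768.3187
  5     2,812.50     2,662.7890    13,313.9450
  6    52,812.50    49,457.2305   296,743.3827
  Σ                 63,067.3219   337,275.8855
P = 63,067.3219; Macaulay duration = 337,275.8855 / 63,067.3219 = 5.34787 half-year periods = 2.67394 years.
Modified duration = D_Mac / (1 + y) = 2.67394 / 1.011 = 2.64484 years.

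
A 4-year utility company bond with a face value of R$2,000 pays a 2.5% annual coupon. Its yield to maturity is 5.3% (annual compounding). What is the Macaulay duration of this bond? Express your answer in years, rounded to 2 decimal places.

3.85 years

Periodic yield y = 0.053. Discount each cash flow and weight by its year:
  t   CF        PV=CF/(1+0.053)^t    t·PV
  1        50.00        47.4834        47.4834
  2        50.00        45.0934        90.1869
  3        50.00        42.8238       128.4713
  4     2,050.00     1,667.4022     6,669.6089
  Σ                  1,802.8028     6,935.7504
Price P = Σ PV = 1,802.8028.
Macaulay duration = Σ(t·PV) / P = 6,935.7504 / 1,802.8028 = 3.84720 years.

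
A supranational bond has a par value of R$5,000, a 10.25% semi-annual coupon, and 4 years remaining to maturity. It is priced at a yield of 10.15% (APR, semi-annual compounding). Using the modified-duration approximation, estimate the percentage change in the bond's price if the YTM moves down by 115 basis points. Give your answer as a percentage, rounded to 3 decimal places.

Periodic yield y = 0.05075. Modified duration first:
  t   CF        PV=CF/(1+0.05075)^t    t·PV
  1       256.25       243.8734       243.8734
  2       256.25       232.0946       464.1892
  3       256.25       220.8847       662.6542
  4       256.25       210.2162       840.8650
  5       256.25       200.0630     1,000.3152
  6       256.25       190.4002     1,142.4014
  7       256.25       181.2041     1,268.4289
  8     5,256.25     3,537.3727    28,298.9819
  Σ                  5,016.1092    33,921.7092
P = 5,016.1092; D_Mac = 6.76255 half-year periods = 3.38128 yrs; D_mod = 3.38128/(1+0.05075) = 3.21797 yrs.
ΔP/P ≈ -D_mod · Δy = -3.21797 × (-0.0115) = +0.037007 = +3.7007%.

+3.701%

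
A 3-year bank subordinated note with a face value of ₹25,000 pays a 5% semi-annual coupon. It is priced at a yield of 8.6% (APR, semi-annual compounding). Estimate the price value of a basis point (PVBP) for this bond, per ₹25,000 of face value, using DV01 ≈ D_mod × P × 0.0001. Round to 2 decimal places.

Periodic yield y = 0.043.
  t   CF        PV=CF/(1+0.043)^t    t·PV
  1       625.00       599.2330       599.2330
  2       625.00       574.5283     1,149.0565
  3       625.00       550.8421     1,652.5262
  4       625.00       528.1324     2,112.5295
  5       625.00       506.3589     2,531.7947
  6    25,625.00    19,904.8094   119,428.8565
  Σ                 22,663.9040   127,473.9963
P = 22,663.9040; D_Mac = 5.62454 half-year periods = 2.81227 yrs; D_mod = 2.69633 yrs.
DV01 ≈ 2.69633 × 22,663.9040 × 0.0001 = 6.110930.

₹6.11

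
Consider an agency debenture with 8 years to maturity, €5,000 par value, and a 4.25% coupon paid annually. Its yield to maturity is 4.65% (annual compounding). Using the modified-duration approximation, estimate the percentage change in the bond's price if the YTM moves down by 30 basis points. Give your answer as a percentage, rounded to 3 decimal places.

+1.987%

Periodic yield y = 0.0465. Modified duration first:
  t   CF        PV=CF/(1+0.0465)^t    t·PV
  1       212.50       203.0578       203.0578
  2       212.50       194.0352       388.0704
  3       212.50       185.4135       556.2404
  4       212.50       177.1748       708.6993
  5       212.50       169.3023       846.5113
  6       212.50       161.7795       970.6771
  7       212.50       154.5910     1,082.1372
  8     5,212.50     3,623.5329    28,988.2630
  Σ                  4,868.8870    33,743.6565
P = 4,868.8870; D_Mac = 6.93047 yrs; D_mod = 6.93047/(1+0.0465) = 6.62252 yrs.
ΔP/P ≈ -D_mod · Δy = -6.62252 × (-0.003) = +0.019868 = +1.9868%.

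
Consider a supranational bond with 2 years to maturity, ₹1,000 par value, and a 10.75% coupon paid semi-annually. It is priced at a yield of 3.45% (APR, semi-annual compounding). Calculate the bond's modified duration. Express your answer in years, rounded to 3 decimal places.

Periodic yield y = 0.01725. First find Macaulay duration:
  t   CF        PV=CF/(1+0.01725)^t    t·PV
  1        53.75        52.8385        52.8385
  2        53.75        51.9425       103.8851
  3        53.75        51.0617       153.1851
  4     1,053.75       984.0718     3,936.2873
  Σ                  1,139.9146     4,246.1960
P = 1,139.9146; Macaulay duration = 4,246.1960 / 1,139.9146 = 3.72501 half-year periods = 1.86251 years.
Modified duration = D_Mac / (1 + y) = 1.86251 / 1.01725 = 1.83092 years.

1.831 years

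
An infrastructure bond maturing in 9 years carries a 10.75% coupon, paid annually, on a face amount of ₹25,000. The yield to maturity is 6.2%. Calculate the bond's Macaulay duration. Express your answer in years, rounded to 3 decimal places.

Periodic yield y = 0.062. Discount each cash flow and weight by its year:
  t   CF        PV=CF/(1+0.062)^t    t·PV
  1     2,687.50     2,530.6026     2,530.6026
  2     2,687.50     2,382.8650     4,765.7300
  3     2,687.50     2,243.7524     6,731.2571
  4     2,687.50     2,112.7612     8,451.0447
  5     2,687.50     1,989.4173     9,947.0865
  6     2,687.50     1,873.2743    11,239.6457
  7     2,687.50     1,763.9118    12,347.3823
  8     2,687.50     1,660.9339    13,287.4709
  9    27,687.50    16,112.5060   145,012.5543
  Σ                 32,670.0244   214,312.7741
Price P = Σ PV = 32,670.0244.
Macaulay duration = Σ(t·PV) / P = 214,312.7741 / 32,670.0244 = 6.55992 years.

6.560 years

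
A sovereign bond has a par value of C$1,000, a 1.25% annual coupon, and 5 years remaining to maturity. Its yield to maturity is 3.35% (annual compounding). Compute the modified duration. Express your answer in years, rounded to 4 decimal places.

4.7127 years

Periodic yield y = 0.0335. First find Macaulay duration:
  t   CF        PV=CF/(1+0.0335)^t    t·PV
  1        12.50        12.0948        12.0948
  2        12.50        11.7028        23.4056
  3        12.50        11.3234        33.9703
  4        12.50        10.9564        43.8256
  5     1,012.50       858.7023     4,293.5115
  Σ                    904.7798     4,406.8078
P = 904.7798; Macaulay duration = 4,406.8078 / 904.7798 = 4.87059 years.
Modified duration = D_Mac / (1 + y) = 4.87059 / 1.0335 = 4.71271 years.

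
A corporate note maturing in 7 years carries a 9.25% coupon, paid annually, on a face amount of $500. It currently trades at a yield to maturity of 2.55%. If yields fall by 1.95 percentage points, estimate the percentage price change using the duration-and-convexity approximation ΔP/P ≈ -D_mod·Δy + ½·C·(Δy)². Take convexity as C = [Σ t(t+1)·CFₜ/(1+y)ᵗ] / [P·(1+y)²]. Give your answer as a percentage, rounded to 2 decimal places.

+11.65%

With y = 0.0255:
  t   CF        PV=CF/(1+0.0255)^t    t·PV        t(t+1)·PV
  1        46.25        45.1000        45.1000          90.1999
  2        46.25        43.9785        87.9570         263.8710
  3        46.25        42.8849       128.6548         514.6192
  4        46.25        41.8186       167.2742         836.3712
  5        46.25        40.7787       203.8935       1,223.3611
  6        46.25        39.7647       238.5882       1,670.1175
  7       546.25       457.9750     3,205.8252      25,646.6015
  Σ                    712.3004     4,077.2929      30,245.1415
P = 712.3004; D_Mac = 5.72412 yrs; D_mod = 5.58178 yrs; C = 40.37580.
Duration effect: -5.58178 × (-0.0195) = +0.108845
Convexity effect: 0.5 × 40.37580 × (-0.0195)² = +0.0076764
ΔP/P ≈ +0.108845 + 0.0076764 = +0.116521 = +11.6521%.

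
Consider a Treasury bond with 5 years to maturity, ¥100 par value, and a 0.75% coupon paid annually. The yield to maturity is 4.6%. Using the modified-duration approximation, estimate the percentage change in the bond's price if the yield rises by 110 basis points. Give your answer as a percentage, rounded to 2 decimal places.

Periodic yield y = 0.046. Modified duration first:
  t   CF        PV=CF/(1+0.046)^t    t·PV
  1         0.75         0.7170         0.7170
  2         0.75         0.6855         1.3710
  3         0.75         0.6553         1.9660
  4         0.75         0.6265         2.5061
  5       100.75        80.4612       402.3061
  Σ                     83.1456       408.8662
P = 83.1456; D_Mac = 4.91747 yrs; D_mod = 4.91747/(1+0.046) = 4.70122 yrs.
ΔP/P ≈ -D_mod · Δy = -4.70122 × (+0.011) = -0.051713 = -5.1713%.

-5.17%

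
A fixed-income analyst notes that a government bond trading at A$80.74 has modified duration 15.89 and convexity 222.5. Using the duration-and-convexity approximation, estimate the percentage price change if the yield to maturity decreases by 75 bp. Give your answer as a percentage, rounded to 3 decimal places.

+12.543%

Duration effect: -D_mod·Δy = -15.89 × (-0.0075) = +0.119175
Convexity effect: ½·C·(Δy)² = 0.5 × 222.5 × (-0.0075)² = +0.0062578125
ΔP/P ≈ +0.119175 + 0.0062578125 = +0.1254328125
= +12.54328125%.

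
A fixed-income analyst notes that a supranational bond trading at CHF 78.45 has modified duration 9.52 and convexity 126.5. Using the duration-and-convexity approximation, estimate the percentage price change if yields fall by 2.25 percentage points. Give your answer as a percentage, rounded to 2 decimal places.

+24.62%

Duration effect: -D_mod·Δy = -9.52 × (-0.0225) = +0.214200
Convexity effect: ½·C·(Δy)² = 0.5 × 126.5 × (-0.0225)² = +0.0320203125
ΔP/P ≈ +0.214200 + 0.0320203125 = +0.2462203125
= +24.62203125%.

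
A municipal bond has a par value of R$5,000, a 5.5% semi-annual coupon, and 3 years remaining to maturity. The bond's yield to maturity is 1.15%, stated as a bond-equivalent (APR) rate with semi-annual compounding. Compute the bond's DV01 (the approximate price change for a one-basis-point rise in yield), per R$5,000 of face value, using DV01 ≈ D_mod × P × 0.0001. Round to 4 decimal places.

R$1.5810

Periodic yield y = 0.00575.
  t   CF        PV=CF/(1+0.00575)^t    t·PV
  1       137.50       136.7139       136.7139
  2       137.50       135.9323       271.8646
  3       137.50       135.1551       405.4654
  4       137.50       134.3824       537.5298
  5       137.50       133.6142       668.0708
  6     5,137.50     4,963.7693    29,782.6157
  Σ                  5,639.5672    31,802.2602
P = 5,639.5672; D_Mac = 5.63913 half-year periods = 2.81957 yrs; D_mod = 2.80345 yrs.
DV01 ≈ 2.80345 × 5,639.5672 × 0.0001 = 1.581022.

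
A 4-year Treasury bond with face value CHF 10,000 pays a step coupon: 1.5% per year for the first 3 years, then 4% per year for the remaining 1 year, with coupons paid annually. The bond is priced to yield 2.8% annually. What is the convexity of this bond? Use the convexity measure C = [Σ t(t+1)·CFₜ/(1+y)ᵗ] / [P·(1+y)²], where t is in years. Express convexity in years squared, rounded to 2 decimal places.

18.37

With y = 0.028:
  t   CF        PV=CF/(1+0.028)^t    t·PV        t(t+1)·PV
  1       150.00       145.9144       145.9144         291.8288
  2       150.00       141.9401       283.8801         851.6404
  3       150.00       138.0740       414.2220       1,656.8880
  4    10,400.00     9,312.3841    37,249.5364     186,247.6820
  Σ                  9,738.3126    38,093.5530     189,048.0393
P = 9,738.3126.
Convexity = Σ t(t+1)·PV / [P·(1+y)²] = 189,048.0393 / (9,738.3126 × 1.056784) = 18.36971.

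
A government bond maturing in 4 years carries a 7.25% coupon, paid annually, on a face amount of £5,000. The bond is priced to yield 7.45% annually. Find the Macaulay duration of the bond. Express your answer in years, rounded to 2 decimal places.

3.61 years

Periodic yield y = 0.0745. Discount each cash flow and weight by its year:
  t   CF        PV=CF/(1+0.0745)^t    t·PV
  1       362.50       337.3662       337.3662
  2       362.50       313.9751       627.9501
  3       362.50       292.2057       876.6172
  4     5,362.50     4,022.9221    16,091.6885
  Σ                  4,966.4692    17,933.6221
Price P = Σ PV = 4,966.4692.
Macaulay duration = Σ(t·PV) / P = 17,933.6221 / 4,966.4692 = 3.61094 years.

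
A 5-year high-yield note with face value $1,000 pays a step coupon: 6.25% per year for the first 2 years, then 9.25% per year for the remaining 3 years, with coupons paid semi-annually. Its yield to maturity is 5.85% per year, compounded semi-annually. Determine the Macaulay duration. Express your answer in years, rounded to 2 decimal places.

Periodic yield y = 0.02925. Discount each cash flow and weight by its period:
  t   CF        PV=CF/(1+0.02925)^t    t·PV
  1        31.25        30.3619        30.3619
  2        31.25        29.4991        58.9981
  3        31.25        28.6607        85.9822
  4        31.25        27.8462       111.3849
  5        46.25        40.0412       200.2061
  6        46.25        38.9033       233.4198
  7        46.25        37.7977       264.5840
  8        46.25        36.7236       293.7885
  9        46.25        35.6799       321.1193
  10    1,046.25       784.1998     7,841.9978
  Σ                  1,089.7135     9,441.8427
Price P = Σ PV = 1,089.7135.
Macaulay duration = Σ(t·PV) / P = 9,441.8427 / 1,089.7135 = 8.66452 half-year periods.
In years: 8.66452 / 2 = 4.33226 years.

4.33 years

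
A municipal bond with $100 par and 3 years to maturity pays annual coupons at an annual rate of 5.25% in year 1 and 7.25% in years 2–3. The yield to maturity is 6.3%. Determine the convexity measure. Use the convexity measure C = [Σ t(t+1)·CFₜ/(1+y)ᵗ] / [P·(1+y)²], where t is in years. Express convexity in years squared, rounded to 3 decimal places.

9.847

With y = 0.063:
  t   CF        PV=CF/(1+0.063)^t    t·PV        t(t+1)·PV
  1         5.25         4.9389         4.9389           9.8777
  2         7.25         6.4161        12.8322          38.4966
  3       107.25        89.2889       267.8667       1,071.4669
  Σ                    100.6439       285.6378       1,119.8412
P = 100.6439.
Convexity = Σ t(t+1)·PV / [P·(1+y)²] = 1,119.8412 / (100.6439 × 1.129969) = 9.84697.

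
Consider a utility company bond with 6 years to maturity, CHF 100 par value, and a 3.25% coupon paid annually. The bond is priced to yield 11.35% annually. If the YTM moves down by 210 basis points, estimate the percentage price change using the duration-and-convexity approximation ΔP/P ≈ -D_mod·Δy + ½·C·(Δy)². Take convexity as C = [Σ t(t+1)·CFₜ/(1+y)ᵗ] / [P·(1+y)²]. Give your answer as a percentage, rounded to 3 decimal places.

+10.876%

With y = 0.1135:
  t   CF        PV=CF/(1+0.1135)^t    t·PV        t(t+1)·PV
  1         3.25         2.9187         2.9187           5.8374
  2         3.25         2.6212         5.2424          15.7273
  3         3.25         2.3540         7.0621          28.2484
  4         3.25         2.1141         8.4563          42.2817
  5         3.25         1.8986         9.4930          56.9578
  6       103.25        54.1687       325.0124       2,275.0871
  Σ                     66.0754       358.1850       2,424.1398
P = 66.0754; D_Mac = 5.42085 yrs; D_mod = 4.86830 yrs; C = 29.58949.
Duration effect: -4.86830 × (-0.021) = +0.102234
Convexity effect: 0.5 × 29.58949 × (-0.021)² = +0.0065245
ΔP/P ≈ +0.102234 + 0.0065245 = +0.108759 = +10.8759%.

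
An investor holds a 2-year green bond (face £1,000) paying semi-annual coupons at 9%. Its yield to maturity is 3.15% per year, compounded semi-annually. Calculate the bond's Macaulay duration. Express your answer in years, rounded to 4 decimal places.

Periodic yield y = 0.01575. Discount each cash flow and weight by its period:
  t   CF        PV=CF/(1+0.01575)^t    t·PV
  1        45.00        44.3022        44.3022
  2        45.00        43.6153        87.2306
  3        45.00        42.9390       128.8170
  4     1,045.00       981.6778     3,926.7112
  Σ                  1,112.5343     4,187.0610
Price P = Σ PV = 1,112.5343.
Macaulay duration = Σ(t·PV) / P = 4,187.0610 / 1,112.5343 = 3.76353 half-year periods.
In years: 3.76353 / 2 = 1.88177 years.

1.8818 years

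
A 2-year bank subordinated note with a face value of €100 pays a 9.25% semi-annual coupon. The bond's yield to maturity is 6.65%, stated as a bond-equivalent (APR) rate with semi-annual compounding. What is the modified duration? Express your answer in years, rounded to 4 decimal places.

Periodic yield y = 0.03325. First find Macaulay duration:
  t   CF        PV=CF/(1+0.03325)^t    t·PV
  1        4.625         4.4762         4.4762
  2        4.625         4.3321         8.6642
  3        4.625         4.1927        12.5781
  4      104.625        91.7939       367.1756
  Σ                    104.7949       392.8942
P = 104.7949; Macaulay duration = 392.8942 / 104.7949 = 3.74917 half-year periods = 1.87459 years.
Modified duration = D_Mac / (1 + y) = 1.87459 / 1.03325 = 1.81426 years.

1.8143 years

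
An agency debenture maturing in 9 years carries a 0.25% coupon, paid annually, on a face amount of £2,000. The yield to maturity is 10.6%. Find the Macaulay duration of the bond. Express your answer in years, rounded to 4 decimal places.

Periodic yield y = 0.106. Discount each cash flow and weight by its year:
  t   CF        PV=CF/(1+0.106)^t    t·PV
  1         5.00         4.5208         4.5208
  2         5.00         4.0875         8.1750
  3         5.00         3.6958        11.0873
  4         5.00         3.3416        13.3662
  5         5.00         3.0213        15.1065
  6         5.00         2.7317        16.3904
  7         5.00         2.4699        17.2895
  8         5.00         2.2332        17.8657
  9     2,005.00       809.6890     7,287.2009
  Σ                    835.7908     7,391.0024
Price P = Σ PV = 835.7908.
Macaulay duration = Σ(t·PV) / P = 7,391.0024 / 835.7908 = 8.84312 years.

8.8431 years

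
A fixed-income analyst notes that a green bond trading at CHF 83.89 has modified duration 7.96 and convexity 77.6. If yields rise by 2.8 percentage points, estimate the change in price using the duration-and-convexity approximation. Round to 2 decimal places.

-CHF 16.15

Duration effect: -D_mod·Δy = -7.96 × (+0.028) = -0.222880
Convexity effect: ½·C·(Δy)² = 0.5 × 77.6 × (0.028)² = +0.0304192
ΔP/P ≈ -0.222880 + 0.0304192 = -0.1924608
ΔP ≈ 83.89 × (-0.1924608) = -16.145536512.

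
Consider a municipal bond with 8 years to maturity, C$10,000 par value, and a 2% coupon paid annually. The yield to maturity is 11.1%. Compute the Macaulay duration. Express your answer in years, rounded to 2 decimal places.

7.22 years

Periodic yield y = 0.111. Discount each cash flow and weight by its year:
  t   CF        PV=CF/(1+0.111)^t    t·PV
  1       200.00       180.0180       180.0180
  2       200.00       162.0324       324.0648
  3       200.00       145.8437       437.5312
  4       200.00       131.2725       525.0900
  5       200.00       118.1571       590.7853
  6       200.00       106.3520       638.1120
  7       200.00        95.7264       670.0846
  8    10,200.00     4,394.2797    35,154.2379
  Σ                  5,333.6818    38,519.9238
Price P = Σ PV = 5,333.6818.
Macaulay duration = Σ(t·PV) / P = 38,519.9238 / 5,333.6818 = 7.22201 years.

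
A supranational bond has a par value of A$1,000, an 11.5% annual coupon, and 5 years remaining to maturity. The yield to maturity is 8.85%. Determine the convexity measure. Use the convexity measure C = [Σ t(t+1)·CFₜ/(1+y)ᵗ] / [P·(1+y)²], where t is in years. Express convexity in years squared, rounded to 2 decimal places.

19.42

With y = 0.0885:
  t   CF        PV=CF/(1+0.0885)^t    t·PV        t(t+1)·PV
  1       115.00       105.6500       105.6500         211.3000
  2       115.00        97.0602       194.1203         582.3609
  3       115.00        89.1687       267.5062       1,070.0247
  4       115.00        81.9189       327.6756       1,638.3780
  5     1,115.00       729.6804     3,648.4022      21,890.4130
  Σ                  1,103.4782     4,543.3542      25,392.4765
P = 1,103.4782.
Convexity = Σ t(t+1)·PV / [P·(1+y)²] = 25,392.4765 / (1,103.4782 × 1.184832) = 19.42157.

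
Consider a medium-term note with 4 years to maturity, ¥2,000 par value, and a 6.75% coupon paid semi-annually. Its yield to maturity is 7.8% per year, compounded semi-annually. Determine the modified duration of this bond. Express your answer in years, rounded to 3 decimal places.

3.429 years

Periodic yield y = 0.039. First find Macaulay duration:
  t   CF        PV=CF/(1+0.039)^t    t·PV
  1        67.50        64.9663        64.9663
  2        67.50        62.5277       125.0555
  3        67.50        60.1807       180.5421
  4        67.50        57.9217       231.6870
  5        67.50        55.7476       278.7379
  6        67.50        53.6550       321.9302
  7        67.50        51.6410       361.4872
  8     2,067.50     1,522.3732    12,178.9858
  Σ                  1,929.0133    13,743.3920
P = 1,929.0133; Macaulay duration = 13,743.3920 / 1,929.0133 = 7.12457 half-year periods = 3.56229 years.
Modified duration = D_Mac / (1 + y) = 3.56229 / 1.039 = 3.42857 years.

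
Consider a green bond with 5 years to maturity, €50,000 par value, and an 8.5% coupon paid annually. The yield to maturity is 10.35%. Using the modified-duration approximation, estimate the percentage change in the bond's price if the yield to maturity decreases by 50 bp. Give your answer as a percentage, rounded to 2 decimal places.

+1.92%

Periodic yield y = 0.1035. Modified duration first:
  t   CF        PV=CF/(1+0.1035)^t    t·PV
  1     4,250.00     3,851.3820     3,851.3820
  2     4,250.00     3,490.1513     6,980.3026
  3     4,250.00     3,162.8014     9,488.4041
  4     4,250.00     2,866.1544    11,464.6175
  5    54,250.00    33,154.1620   165,770.8099
  Σ                 46,524.6510   197,555.5161
P = 46,524.6510; D_Mac = 4.24625 yrs; D_mod = 4.24625/(1+0.1035) = 3.84799 yrs.
ΔP/P ≈ -D_mod · Δy = -3.84799 × (-0.005) = +0.019240 = +1.9240%.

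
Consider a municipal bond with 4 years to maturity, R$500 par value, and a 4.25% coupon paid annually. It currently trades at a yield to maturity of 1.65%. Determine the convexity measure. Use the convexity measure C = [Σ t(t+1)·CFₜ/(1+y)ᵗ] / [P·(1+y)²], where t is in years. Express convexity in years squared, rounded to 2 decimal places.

17.90

With y = 0.0165:
  t   CF        PV=CF/(1+0.0165)^t    t·PV        t(t+1)·PV
  1        21.25        20.9051        20.9051          41.8101
  2        21.25        20.5657        41.1315         123.3944
  3        21.25        20.2319        60.6957         242.7829
  4       521.25       488.2211     1,952.8844       9,764.4218
  Σ                    549.9238     2,075.6166      10,172.4092
P = 549.9238.
Convexity = Σ t(t+1)·PV / [P·(1+y)²] = 10,172.4092 / (549.9238 × 1.033272) = 17.90221.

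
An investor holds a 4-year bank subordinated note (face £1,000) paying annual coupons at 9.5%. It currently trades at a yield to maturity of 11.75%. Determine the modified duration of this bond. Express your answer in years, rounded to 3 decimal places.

3.123 years

Periodic yield y = 0.1175. First find Macaulay duration:
  t   CF        PV=CF/(1+0.1175)^t    t·PV
  1        95.00        85.0112        85.0112
  2        95.00        76.0726       152.1453
  3        95.00        68.0740       204.2219
  4     1,095.00       702.1404     2,808.5618
  Σ                    931.2982     3,249.9402
P = 931.2982; Macaulay duration = 3,249.9402 / 931.2982 = 3.48969 years.
Modified duration = D_Mac / (1 + y) = 3.48969 / 1.1175 = 3.12276 years.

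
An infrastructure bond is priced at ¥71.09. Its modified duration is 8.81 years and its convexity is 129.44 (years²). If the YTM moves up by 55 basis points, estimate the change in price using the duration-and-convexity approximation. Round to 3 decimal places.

-¥3.305

Duration effect: -D_mod·Δy = -8.81 × (+0.0055) = -0.048455
Convexity effect: ½·C·(Δy)² = 0.5 × 129.44 × (0.0055)² = +0.00195778
ΔP/P ≈ -0.048455 + 0.00195778 = -0.04649722
ΔP ≈ 71.09 × (-0.04649722) = -3.3054873698.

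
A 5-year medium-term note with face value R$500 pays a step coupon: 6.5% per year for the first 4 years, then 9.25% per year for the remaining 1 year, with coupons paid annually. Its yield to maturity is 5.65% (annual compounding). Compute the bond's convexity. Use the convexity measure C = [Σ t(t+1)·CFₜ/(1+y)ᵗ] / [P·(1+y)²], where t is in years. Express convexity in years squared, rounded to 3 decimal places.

With y = 0.0565:
  t   CF        PV=CF/(1+0.0565)^t    t·PV        t(t+1)·PV
  1        32.50        30.7619        30.7619          61.5239
  2        32.50        29.1168        58.2337         174.7011
  3        32.50        27.5597        82.6792         330.7167
  4        32.50        26.0859       104.3435         521.7174
  5       546.25       414.9960     2,074.9802      12,449.8809
  Σ                    528.5204     2,350.9985      13,538.5400
P = 528.5204.
Convexity = Σ t(t+1)·PV / [P·(1+y)²] = 13,538.5400 / (528.5204 × 1.116192) = 22.94939.

22.949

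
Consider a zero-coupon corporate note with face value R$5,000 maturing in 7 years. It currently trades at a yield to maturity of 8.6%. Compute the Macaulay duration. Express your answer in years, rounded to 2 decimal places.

7.00 years

A zero-coupon bond has a single cash flow at maturity, so its Macaulay duration equals its maturity: 7 years.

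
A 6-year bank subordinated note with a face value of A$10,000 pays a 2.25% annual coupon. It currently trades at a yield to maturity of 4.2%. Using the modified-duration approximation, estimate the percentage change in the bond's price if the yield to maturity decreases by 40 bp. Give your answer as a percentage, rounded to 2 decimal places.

Periodic yield y = 0.042. Modified duration first:
  t   CF        PV=CF/(1+0.042)^t    t·PV
  1       225.00       215.9309       215.9309
  2       225.00       207.2274       414.4547
  3       225.00       198.8746       596.6239
  4       225.00       190.8586       763.4342
  5       225.00       183.1656       915.8280
  6    10,225.00     7,988.3485    47,930.0910
  Σ                  8,984.4055    50,836.3627
P = 8,984.4055; D_Mac = 5.65829 yrs; D_mod = 5.65829/(1+0.042) = 5.43022 yrs.
ΔP/P ≈ -D_mod · Δy = -5.43022 × (-0.004) = +0.021721 = +2.1721%.

+2.17%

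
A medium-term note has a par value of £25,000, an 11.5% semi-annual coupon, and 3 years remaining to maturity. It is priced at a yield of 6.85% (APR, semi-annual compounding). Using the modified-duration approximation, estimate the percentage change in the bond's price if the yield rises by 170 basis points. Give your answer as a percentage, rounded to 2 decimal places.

-4.35%

Periodic yield y = 0.03425. Modified duration first:
  t   CF        PV=CF/(1+0.03425)^t    t·PV
  1     1,437.50     1,389.8961     1,389.8961
  2     1,437.50     1,343.8686     2,687.7371
  3     1,437.50     1,299.3653     3,898.0959
  4     1,437.50     1,256.3358     5,025.3432
  5     1,437.50     1,214.7313     6,073.6563
  6    26,437.50    21,600.6693   129,604.0156
  Σ                 28,104.8662   148,678.7441
P = 28,104.8662; D_Mac = 5.29014 half-year periods = 2.64507 yrs; D_mod = 2.64507/(1+0.03425) = 2.55748 yrs.
ΔP/P ≈ -D_mod · Δy = -2.55748 × (+0.017) = -0.043477 = -4.3477%.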